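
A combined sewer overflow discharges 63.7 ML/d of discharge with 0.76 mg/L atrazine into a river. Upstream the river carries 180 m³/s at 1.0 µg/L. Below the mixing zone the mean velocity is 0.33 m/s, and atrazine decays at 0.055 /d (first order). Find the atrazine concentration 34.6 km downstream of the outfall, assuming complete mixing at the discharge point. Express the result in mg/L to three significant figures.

63.7 ML/d = 0.7373 m³/s.
1.0 µg/L = 0.001 mg/L.
After complete mixing, C₀ = (0.7373·0.76 + 180·0.001) / 180.7 = 0.004096 mg/L.
Travel time t = 3.46e+04 m / 0.33 m/s = 1.048e+05 s = 1.214 d.
C = 0.004096·exp(−0.055·1.214) = 0.004096·0.9354 = 0.003832 mg/L.

0.00383 mg/L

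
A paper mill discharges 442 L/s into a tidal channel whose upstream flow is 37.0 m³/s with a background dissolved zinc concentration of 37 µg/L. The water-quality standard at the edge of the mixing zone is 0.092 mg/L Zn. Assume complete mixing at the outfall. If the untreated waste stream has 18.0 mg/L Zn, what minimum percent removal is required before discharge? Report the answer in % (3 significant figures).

442 L/s = 0.442 m³/s.
37 µg/L = 0.037 mg/L.
Mass balance: 0.092·37.44 = 0.442·Cₑ + 37·0.037.
Cₑ = (3.445 − 1.369) / 0.442 = 4.696 mg/L.
Required removal = 1 − 4.696/18.0 = 73.91 %.

73.9 %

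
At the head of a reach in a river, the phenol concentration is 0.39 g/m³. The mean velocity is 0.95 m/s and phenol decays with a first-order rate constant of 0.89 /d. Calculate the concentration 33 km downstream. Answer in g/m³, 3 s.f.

Travel time t = 33 km / 0.95 m/s = 3.3e+04/0.95 = 3.474e+04 s = 0.402 d.
First-order decay: C = 0.39·exp(−0.89·0.402) = 0.39·0.6992 = 0.2727 g/m³.

0.273 g/m³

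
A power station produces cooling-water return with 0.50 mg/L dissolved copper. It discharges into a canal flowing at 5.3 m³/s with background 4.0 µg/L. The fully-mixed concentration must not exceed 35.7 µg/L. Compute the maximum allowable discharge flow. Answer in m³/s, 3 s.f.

4.0 µg/L = 0.004 mg/L.
35.7 µg/L = 0.0357 mg/L.
Mass balance at complete mixing: C_std·(Q_w + Q_r) = Q_w·C_e + Q_r·C_b.
Rearranging, Q_w = Q_r·(C_std − C_b)/(C_e − C_std) = 5.3·(0.0357 − 0.004) / (0.5 − 0.0357) = 0.3619 m³/s.

0.362 m³/s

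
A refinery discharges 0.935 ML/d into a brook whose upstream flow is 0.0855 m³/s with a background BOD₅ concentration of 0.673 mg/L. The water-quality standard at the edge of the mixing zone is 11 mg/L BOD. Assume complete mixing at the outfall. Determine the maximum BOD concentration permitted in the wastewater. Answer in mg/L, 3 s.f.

0.935 ML/d = 0.01082 m³/s.
Mass balance: 11·0.09632 = 0.01082·Cₑ + 0.0855·0.673.
Cₑ = (1.06 − 0.05754) / 0.01082 = 92.59 mg/L.

92.6 mg/L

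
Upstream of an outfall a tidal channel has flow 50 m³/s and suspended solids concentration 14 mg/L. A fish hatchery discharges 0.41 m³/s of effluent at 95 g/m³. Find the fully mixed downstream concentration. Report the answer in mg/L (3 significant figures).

By mass balance at complete mixing, C = (0.41·95 + 50·14) / (0.41 + 50) = 739/50.41 = 14.66 mg/L.

14.7 mg/L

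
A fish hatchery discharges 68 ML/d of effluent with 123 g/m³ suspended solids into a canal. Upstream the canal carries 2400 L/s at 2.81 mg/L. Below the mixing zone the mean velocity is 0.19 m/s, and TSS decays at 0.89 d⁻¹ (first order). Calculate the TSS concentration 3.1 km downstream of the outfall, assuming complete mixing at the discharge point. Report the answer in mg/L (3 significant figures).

27.5 mg/L

68 ML/d = 0.787 m³/s.
2400 L/s = 2.4 m³/s.
After complete mixing, C₀ = (0.787·123 + 2.4·2.81) / 3.187 = 32.49 mg/L.
Travel time t = 3100 m / 0.19 m/s = 1.632e+04 s = 0.1888 d.
C = 32.49·exp(−0.89·0.1888) = 32.49·0.8453 = 27.46 mg/L.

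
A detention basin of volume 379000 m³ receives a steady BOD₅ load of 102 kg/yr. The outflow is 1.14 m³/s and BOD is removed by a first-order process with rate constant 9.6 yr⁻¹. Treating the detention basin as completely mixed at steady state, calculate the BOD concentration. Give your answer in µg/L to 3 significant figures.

2.57 µg/L

Outflow Q = 1.14 m³/s × 3.156e+07 s/yr = 3.598e+07 m³/yr.
Steady-state CSTR mass balance: W = Q·C + k·V·C, so C = W/(Q + kV).
Q + kV = 3.598e+07 + 9.6·379000 = 3.961e+07 m³/yr.
C = 102/3.961e+07 = 2.575e-06 kg/m³ = 0.002575 mg/L = 2.575 µg/L.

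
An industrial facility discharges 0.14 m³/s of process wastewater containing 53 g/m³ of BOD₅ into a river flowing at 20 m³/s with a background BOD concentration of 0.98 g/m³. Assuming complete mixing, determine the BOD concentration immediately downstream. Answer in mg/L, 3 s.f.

1.34 mg/L

Flow-weighted mixing gives C = (0.14·53 + 20·0.98) / (0.14 + 20) = 27.02/20.14 = 1.342 mg/L.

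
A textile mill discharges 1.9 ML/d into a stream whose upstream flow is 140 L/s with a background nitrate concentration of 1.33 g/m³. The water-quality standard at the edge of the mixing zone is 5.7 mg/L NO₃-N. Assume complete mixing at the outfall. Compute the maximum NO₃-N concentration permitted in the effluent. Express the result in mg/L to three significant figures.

1.9 ML/d = 0.02199 m³/s.
140 L/s = 0.14 m³/s.
Mass balance: 5.7·0.162 = 0.02199·Cₑ + 0.14·1.33.
Cₑ = (0.9233 − 0.1862) / 0.02199 = 33.52 mg/L.

33.5 mg/L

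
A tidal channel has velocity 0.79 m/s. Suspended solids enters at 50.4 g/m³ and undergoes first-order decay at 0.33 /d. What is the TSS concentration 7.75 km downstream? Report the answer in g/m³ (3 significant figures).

Travel time t = 7.75 km / 0.79 m/s = 7750/0.79 = 9810 s = 0.1135 d.
First-order decay: C = 50.4·exp(−0.33·0.1135) = 50.4·0.9632 = 48.55 g/m³.

48.5 g/m³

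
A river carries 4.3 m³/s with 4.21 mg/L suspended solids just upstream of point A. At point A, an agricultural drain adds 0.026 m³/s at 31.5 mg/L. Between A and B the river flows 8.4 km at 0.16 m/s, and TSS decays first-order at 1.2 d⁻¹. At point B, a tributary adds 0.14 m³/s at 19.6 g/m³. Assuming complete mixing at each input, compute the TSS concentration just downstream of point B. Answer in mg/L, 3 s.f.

2.66 mg/L

After input A: C = (4.3·4.21 + 0.026·31.5) / 4.326 = 4.374 mg/L.
Over the 8.4 km reach to input B (t = 5.25e+04 s = 0.6076 d), decay gives C = 4.374·exp(−1.2·0.6076) = 2.11 mg/L.
After input B: C = (4.326·2.11 + 0.14·19.6) / 4.466 = 2.658 mg/L.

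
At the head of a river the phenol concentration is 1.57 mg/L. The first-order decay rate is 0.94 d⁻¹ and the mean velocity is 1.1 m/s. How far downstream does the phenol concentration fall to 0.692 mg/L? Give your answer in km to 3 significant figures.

From C = C₀·e^(−kt), t = ln(C₀/C)/k = ln(1.57/0.692)/0.94 = 0.8192/0.94 = 0.8715 d.
Distance = v·t = 1.1 m/s × 7.53e+04 s = 8.283e+04 m = 82.83 km.

82.8 km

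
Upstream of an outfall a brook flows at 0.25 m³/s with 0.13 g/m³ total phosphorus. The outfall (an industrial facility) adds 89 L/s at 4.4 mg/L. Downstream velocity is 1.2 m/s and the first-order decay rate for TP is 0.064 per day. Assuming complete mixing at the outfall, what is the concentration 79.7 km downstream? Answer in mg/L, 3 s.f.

1.19 mg/L

89 L/s = 0.089 m³/s.
After complete mixing, C₀ = (0.089·4.4 + 0.25·0.13) / 0.339 = 1.251 mg/L.
Travel time t = 7.97e+04 m / 1.2 m/s = 6.642e+04 s = 0.7687 d.
C = 1.251·exp(−0.064·0.7687) = 1.251·0.952 = 1.191 mg/L.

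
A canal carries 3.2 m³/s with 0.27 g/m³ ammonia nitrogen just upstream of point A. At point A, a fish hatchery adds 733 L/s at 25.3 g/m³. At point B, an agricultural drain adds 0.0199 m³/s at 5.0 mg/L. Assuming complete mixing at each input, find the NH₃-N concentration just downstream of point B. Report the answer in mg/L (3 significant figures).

733 L/s = 0.733 m³/s.
After input A: C = (3.2·0.27 + 0.733·25.3) / 3.933 = 4.935 mg/L.
After input B: C = (3.933·4.935 + 0.0199·5) / 3.953 = 4.935 mg/L.

4.94 mg/L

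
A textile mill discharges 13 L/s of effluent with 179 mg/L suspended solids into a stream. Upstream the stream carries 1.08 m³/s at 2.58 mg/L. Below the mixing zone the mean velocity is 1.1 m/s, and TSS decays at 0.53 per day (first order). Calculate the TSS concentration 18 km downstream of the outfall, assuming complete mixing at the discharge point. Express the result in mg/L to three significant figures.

4.23 mg/L

13 L/s = 0.013 m³/s.
After complete mixing, C₀ = (0.013·179 + 1.08·2.58) / 1.093 = 4.678 mg/L.
Travel time t = 1.8e+04 m / 1.1 m/s = 1.636e+04 s = 0.1894 d.
C = 4.678·exp(−0.53·0.1894) = 4.678·0.9045 = 4.232 mg/L.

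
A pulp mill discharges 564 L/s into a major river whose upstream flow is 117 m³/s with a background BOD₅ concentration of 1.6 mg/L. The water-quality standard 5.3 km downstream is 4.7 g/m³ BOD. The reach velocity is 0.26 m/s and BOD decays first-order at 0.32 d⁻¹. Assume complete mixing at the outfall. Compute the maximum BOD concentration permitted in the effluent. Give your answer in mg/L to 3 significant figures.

725 mg/L

564 L/s = 0.564 m³/s.
Travel time to the compliance point: t = 5300/0.26 = 2.038e+04 s = 0.2359 d; decay factor exp(−0.32·0.2359) = 0.9273.
So the concentration just after mixing may be at most 4.7/0.9273 = 5.069 mg/L.
Mass balance: 5.069·117.6 = 0.564·Cₑ + 117·1.6.
Cₑ = (595.9 − 187.2) / 0.564 = 724.6 mg/L.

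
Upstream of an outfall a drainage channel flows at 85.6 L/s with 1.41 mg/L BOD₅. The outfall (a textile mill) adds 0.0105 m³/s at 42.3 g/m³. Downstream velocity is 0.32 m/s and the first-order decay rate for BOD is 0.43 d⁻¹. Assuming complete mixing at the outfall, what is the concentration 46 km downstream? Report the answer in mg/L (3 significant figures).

85.6 L/s = 0.0856 m³/s.
After complete mixing, C₀ = (0.0105·42.3 + 0.0856·1.41) / 0.0961 = 5.878 mg/L.
Travel time t = 4.6e+04 m / 0.32 m/s = 1.438e+05 s = 1.664 d.
C = 5.878·exp(−0.43·1.664) = 5.878·0.489 = 2.874 mg/L.

2.87 mg/L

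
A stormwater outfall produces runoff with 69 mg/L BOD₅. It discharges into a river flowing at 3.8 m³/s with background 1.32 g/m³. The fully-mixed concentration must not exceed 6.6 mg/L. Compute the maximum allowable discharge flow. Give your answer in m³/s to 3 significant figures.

Mass balance at complete mixing: C_std·(Q_w + Q_r) = Q_w·C_e + Q_r·C_b.
Rearranging, Q_w = Q_r·(C_std − C_b)/(C_e − C_std) = 3.8·(6.6 − 1.32) / (69 − 6.6) = 0.3215 m³/s.

0.322 m³/s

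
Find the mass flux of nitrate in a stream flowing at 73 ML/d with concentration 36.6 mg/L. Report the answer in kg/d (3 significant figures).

2670 kg/d

73 ML/d = 0.8449 m³/s.
Mass flux = Q·C = 0.8449 m³/s × 36.6 g/m³ = 30.92 g/s.
= 30.92 g/s × 86.4 = 2672 kg/d.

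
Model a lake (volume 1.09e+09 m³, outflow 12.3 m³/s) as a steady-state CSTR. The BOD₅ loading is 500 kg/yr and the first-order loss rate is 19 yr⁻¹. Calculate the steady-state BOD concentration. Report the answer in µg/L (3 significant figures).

0.0237 µg/L

Outflow Q = 12.3 m³/s × 3.156e+07 s/yr = 3.882e+08 m³/yr.
Steady-state CSTR mass balance: W = Q·C + k·V·C, so C = W/(Q + kV).
Q + kV = 3.882e+08 + 19·1.09e+09 = 2.11e+10 m³/yr.
C = 500/2.11e+10 = 2.37e-08 kg/m³ = 2.37e-05 mg/L = 0.0237 µg/L.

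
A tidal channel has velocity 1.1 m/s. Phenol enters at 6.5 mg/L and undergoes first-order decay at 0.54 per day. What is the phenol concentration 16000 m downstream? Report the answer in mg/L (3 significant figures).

Travel time t = 16000 m / 1.1 m/s = 1.6e+04/1.1 = 1.455e+04 s = 0.1684 d.
First-order decay: C = 6.5·exp(−0.54·0.1684) = 6.5·0.9131 = 5.935 mg/L.

5.94 mg/L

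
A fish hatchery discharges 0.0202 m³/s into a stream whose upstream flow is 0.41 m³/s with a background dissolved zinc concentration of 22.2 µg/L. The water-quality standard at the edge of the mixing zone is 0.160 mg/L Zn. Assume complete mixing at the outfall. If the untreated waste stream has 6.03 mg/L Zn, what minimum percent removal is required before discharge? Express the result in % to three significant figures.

51.0 %

22.2 µg/L = 0.0222 mg/L.
Mass balance: 0.16·0.4302 = 0.0202·Cₑ + 0.41·0.0222.
Cₑ = (0.06883 − 0.009102) / 0.0202 = 2.957 mg/L.
Required removal = 1 − 2.957/6.03 = 50.96 %.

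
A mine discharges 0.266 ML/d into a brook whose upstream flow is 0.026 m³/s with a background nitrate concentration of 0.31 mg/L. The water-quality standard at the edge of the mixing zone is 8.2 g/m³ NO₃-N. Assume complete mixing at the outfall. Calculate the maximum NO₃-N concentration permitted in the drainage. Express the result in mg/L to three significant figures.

74.8 mg/L

0.266 ML/d = 0.003079 m³/s.
Mass balance: 8.2·0.02908 = 0.003079·Cₑ + 0.026·0.31.
Cₑ = (0.2384 − 0.00806) / 0.003079 = 74.83 mg/L.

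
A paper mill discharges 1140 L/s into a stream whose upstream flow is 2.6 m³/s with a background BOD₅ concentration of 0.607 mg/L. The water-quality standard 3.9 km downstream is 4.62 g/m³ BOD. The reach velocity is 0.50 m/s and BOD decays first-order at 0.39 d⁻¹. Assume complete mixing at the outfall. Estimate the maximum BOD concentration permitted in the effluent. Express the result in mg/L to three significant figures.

14.3 mg/L

1140 L/s = 1.14 m³/s.
Travel time to the compliance point: t = 3900/0.50 = 7800 s = 0.09028 d; decay factor exp(−0.39·0.09028) = 0.9654.
So the concentration just after mixing may be at most 4.62/0.9654 = 4.786 mg/L.
Mass balance: 4.786·3.74 = 1.14·Cₑ + 2.6·0.607.
Cₑ = (17.9 − 1.578) / 1.14 = 14.32 mg/L.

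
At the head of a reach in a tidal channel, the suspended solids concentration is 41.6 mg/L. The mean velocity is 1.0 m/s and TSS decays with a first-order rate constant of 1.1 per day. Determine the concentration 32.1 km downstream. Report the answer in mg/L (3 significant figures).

Travel time t = 32.1 km / 1.0 m/s = 3.21e+04/1.0 = 3.21e+04 s = 0.3715 d.
First-order decay: C = 41.6·exp(−1.1·0.3715) = 41.6·0.6645 = 27.64 mg/L.

27.6 mg/L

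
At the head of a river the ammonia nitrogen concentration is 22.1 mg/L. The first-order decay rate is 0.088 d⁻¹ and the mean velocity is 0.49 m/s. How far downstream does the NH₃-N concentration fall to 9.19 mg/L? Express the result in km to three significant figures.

422 km

From C = C₀·e^(−kt), t = ln(C₀/C)/k = ln(22.1/9.19)/0.088 = 0.8775/0.088 = 9.971 d.
Distance = v·t = 0.49 m/s × 8.615e+05 s = 4.221e+05 m = 422.1 km.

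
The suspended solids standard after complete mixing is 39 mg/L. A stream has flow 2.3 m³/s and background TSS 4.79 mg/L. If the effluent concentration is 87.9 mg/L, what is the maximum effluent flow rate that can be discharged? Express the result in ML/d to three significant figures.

139 ML/d

Mass balance at complete mixing: C_std·(Q_w + Q_r) = Q_w·C_e + Q_r·C_b.
Rearranging, Q_w = Q_r·(C_std − C_b)/(C_e − C_std) = 2.3·(39 − 4.79) / (87.9 − 39) = 1.609 m³/s.
= 139 ML/d.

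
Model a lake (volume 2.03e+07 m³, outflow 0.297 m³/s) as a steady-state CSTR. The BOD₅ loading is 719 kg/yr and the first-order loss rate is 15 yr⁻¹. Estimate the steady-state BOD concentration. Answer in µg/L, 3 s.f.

2.29 µg/L

Outflow Q = 0.297 m³/s × 3.156e+07 s/yr = 9.373e+06 m³/yr.
Steady-state CSTR mass balance: W = Q·C + k·V·C, so C = W/(Q + kV).
Q + kV = 9.373e+06 + 15·2.03e+07 = 3.139e+08 m³/yr.
C = 719/3.139e+08 = 2.291e-06 kg/m³ = 0.002291 mg/L = 2.291 µg/L.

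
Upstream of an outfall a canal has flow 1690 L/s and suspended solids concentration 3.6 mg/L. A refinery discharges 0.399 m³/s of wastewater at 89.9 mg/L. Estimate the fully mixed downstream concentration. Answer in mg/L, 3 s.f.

20.1 mg/L

1690 L/s = 1.69 m³/s.
Conservation of mass across the mixing zone: C = (0.399·89.9 + 1.69·3.6) / (0.399 + 1.69) = 41.95/2.089 = 20.08 mg/L.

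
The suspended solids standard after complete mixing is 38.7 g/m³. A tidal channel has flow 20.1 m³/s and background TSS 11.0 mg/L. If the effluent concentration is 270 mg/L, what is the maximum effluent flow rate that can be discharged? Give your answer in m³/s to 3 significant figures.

Mass balance at complete mixing: C_std·(Q_w + Q_r) = Q_w·C_e + Q_r·C_b.
Rearranging, Q_w = Q_r·(C_std − C_b)/(C_e − C_std) = 20.1·(38.7 − 11) / (270 − 38.7) = 2.407 m³/s.

2.41 m³/s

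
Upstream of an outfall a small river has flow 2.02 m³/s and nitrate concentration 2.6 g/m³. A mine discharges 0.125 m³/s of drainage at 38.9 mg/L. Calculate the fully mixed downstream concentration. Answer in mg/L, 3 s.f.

4.72 mg/L

Flow-weighted mixing gives C = (0.125·38.9 + 2.02·2.6) / (0.125 + 2.02) = 10.11/2.145 = 4.715 mg/L.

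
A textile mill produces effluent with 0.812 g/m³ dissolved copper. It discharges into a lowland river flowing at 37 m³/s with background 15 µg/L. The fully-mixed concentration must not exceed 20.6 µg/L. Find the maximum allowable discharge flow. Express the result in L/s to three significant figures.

262 L/s

15 µg/L = 0.015 mg/L.
20.6 µg/L = 0.0206 mg/L.
Mass balance at complete mixing: C_std·(Q_w + Q_r) = Q_w·C_e + Q_r·C_b.
Rearranging, Q_w = Q_r·(C_std − C_b)/(C_e − C_std) = 37·(0.0206 − 0.015) / (0.812 − 0.0206) = 0.2618 m³/s.
= 261.8 L/s.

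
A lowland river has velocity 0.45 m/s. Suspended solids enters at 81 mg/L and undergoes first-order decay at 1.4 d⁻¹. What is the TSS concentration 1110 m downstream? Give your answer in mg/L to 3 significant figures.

Travel time t = 1110 m / 0.45 m/s = 1110/0.45 = 2467 s = 0.02855 d.
First-order decay: C = 81·exp(−1.4·0.02855) = 81·0.9608 = 77.83 mg/L.

77.8 mg/L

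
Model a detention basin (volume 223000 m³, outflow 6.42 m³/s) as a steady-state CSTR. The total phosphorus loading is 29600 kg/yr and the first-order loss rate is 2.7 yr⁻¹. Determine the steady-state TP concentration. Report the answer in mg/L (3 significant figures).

0.146 mg/L

Outflow Q = 6.42 m³/s × 3.156e+07 s/yr = 2.026e+08 m³/yr.
Steady-state CSTR mass balance: W = Q·C + k·V·C, so C = W/(Q + kV).
Q + kV = 2.026e+08 + 2.7·223000 = 2.032e+08 m³/yr.
C = 29600/2.032e+08 = 0.0001457 kg/m³ = 0.1457 mg/L.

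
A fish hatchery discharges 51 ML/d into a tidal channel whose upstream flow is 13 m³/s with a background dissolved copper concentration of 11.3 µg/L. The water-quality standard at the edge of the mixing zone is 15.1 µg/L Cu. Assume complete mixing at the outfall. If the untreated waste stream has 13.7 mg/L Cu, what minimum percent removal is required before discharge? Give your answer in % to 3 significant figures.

51 ML/d = 0.5903 m³/s.
11.3 µg/L = 0.0113 mg/L.
15.1 µg/L = 0.0151 mg/L.
Mass balance: 0.0151·13.59 = 0.5903·Cₑ + 13·0.0113.
Cₑ = (0.2052 − 0.1469) / 0.5903 = 0.09879 mg/L.
Required removal = 1 − 0.09879/13.7 = 99.28 %.

99.3 %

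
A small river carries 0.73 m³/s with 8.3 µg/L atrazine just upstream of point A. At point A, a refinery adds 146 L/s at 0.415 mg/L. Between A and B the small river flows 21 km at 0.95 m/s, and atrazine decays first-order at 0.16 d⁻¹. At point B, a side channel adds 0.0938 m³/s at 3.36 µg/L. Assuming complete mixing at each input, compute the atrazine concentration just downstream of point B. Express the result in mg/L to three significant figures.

8.3 µg/L = 0.0083 mg/L.
146 L/s = 0.146 m³/s.
After input A: C = (0.73·0.0083 + 0.146·0.415) / 0.876 = 0.07608 mg/L.
Over the 21 km reach to input B (t = 2.211e+04 s = 0.2558 d), decay gives C = 0.07608·exp(−0.16·0.2558) = 0.07303 mg/L.
3.36 µg/L = 0.00336 mg/L.
After input B: C = (0.876·0.07303 + 0.0938·0.00336) / 0.9698 = 0.06629 mg/L.

0.0663 mg/L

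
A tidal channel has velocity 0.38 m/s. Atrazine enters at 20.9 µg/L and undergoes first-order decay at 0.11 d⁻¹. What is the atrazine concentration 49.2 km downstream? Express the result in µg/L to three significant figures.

17.7 µg/L

Travel time t = 49.2 km / 0.38 m/s = 4.92e+04/0.38 = 1.295e+05 s = 1.499 d.
First-order decay: C = 20.9·exp(−0.11·1.499) = 20.9·0.848 = 17.72 µg/L.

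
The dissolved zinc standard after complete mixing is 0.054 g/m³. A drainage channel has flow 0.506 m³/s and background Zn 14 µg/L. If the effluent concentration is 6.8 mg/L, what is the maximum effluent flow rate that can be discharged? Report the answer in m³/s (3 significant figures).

14 µg/L = 0.014 mg/L.
Mass balance at complete mixing: C_std·(Q_w + Q_r) = Q_w·C_e + Q_r·C_b.
Rearranging, Q_w = Q_r·(C_std − C_b)/(C_e − C_std) = 0.506·(0.054 − 0.014) / (6.8 − 0.054) = 0.003 m³/s.

0.00300 m³/s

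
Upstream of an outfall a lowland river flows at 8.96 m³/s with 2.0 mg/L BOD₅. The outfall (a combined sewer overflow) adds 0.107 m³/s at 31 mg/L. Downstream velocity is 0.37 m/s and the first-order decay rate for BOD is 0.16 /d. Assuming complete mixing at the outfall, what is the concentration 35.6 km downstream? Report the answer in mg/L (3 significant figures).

After complete mixing, C₀ = (0.107·31 + 8.96·2) / 9.067 = 2.342 mg/L.
Travel time t = 3.56e+04 m / 0.37 m/s = 9.622e+04 s = 1.114 d.
C = 2.342·exp(−0.16·1.114) = 2.342·0.8368 = 1.96 mg/L.

1.96 mg/L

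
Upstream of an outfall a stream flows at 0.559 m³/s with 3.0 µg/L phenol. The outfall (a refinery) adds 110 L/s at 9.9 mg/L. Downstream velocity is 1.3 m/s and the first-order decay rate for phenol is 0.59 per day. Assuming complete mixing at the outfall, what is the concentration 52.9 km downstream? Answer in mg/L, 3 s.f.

1.23 mg/L

110 L/s = 0.11 m³/s.
3.0 µg/L = 0.003 mg/L.
After complete mixing, C₀ = (0.11·9.9 + 0.559·0.003) / 0.669 = 1.63 mg/L.
Travel time t = 5.29e+04 m / 1.3 m/s = 4.069e+04 s = 0.471 d.
C = 1.63·exp(−0.59·0.471) = 1.63·0.7574 = 1.235 mg/L.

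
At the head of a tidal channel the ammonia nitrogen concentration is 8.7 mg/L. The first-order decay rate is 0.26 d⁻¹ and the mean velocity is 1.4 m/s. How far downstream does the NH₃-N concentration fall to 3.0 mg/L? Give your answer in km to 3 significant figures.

From C = C₀·e^(−kt), t = ln(C₀/C)/k = ln(8.7/3.0)/0.26 = 1.065/0.26 = 4.095 d.
Distance = v·t = 1.4 m/s × 3.538e+05 s = 4.953e+05 m = 495.3 km.

495 km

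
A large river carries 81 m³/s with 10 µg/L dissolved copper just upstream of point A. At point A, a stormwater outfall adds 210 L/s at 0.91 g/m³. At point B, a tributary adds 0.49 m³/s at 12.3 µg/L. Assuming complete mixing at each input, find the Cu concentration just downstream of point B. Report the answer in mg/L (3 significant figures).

0.0123 mg/L

10 µg/L = 0.01 mg/L.
210 L/s = 0.21 m³/s.
After input A: C = (81·0.01 + 0.21·0.91) / 81.21 = 0.01233 mg/L.
12.3 µg/L = 0.0123 mg/L.
After input B: C = (81.21·0.01233 + 0.49·0.0123) / 81.7 = 0.01233 mg/L.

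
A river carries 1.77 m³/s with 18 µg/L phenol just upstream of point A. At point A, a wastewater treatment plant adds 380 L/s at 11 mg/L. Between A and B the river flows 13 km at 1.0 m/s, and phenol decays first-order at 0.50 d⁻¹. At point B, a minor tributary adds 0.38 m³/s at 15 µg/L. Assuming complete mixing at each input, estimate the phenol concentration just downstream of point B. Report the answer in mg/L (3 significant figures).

1.55 mg/L

18 µg/L = 0.018 mg/L.
380 L/s = 0.38 m³/s.
After input A: C = (1.77·0.018 + 0.38·11) / 2.15 = 1.959 mg/L.
Over the 13 km reach to input B (t = 1.3e+04 s = 0.1505 d), decay gives C = 1.959·exp(−0.50·0.1505) = 1.817 mg/L.
15 µg/L = 0.015 mg/L.
After input B: C = (2.15·1.817 + 0.38·0.015) / 2.53 = 1.546 mg/L.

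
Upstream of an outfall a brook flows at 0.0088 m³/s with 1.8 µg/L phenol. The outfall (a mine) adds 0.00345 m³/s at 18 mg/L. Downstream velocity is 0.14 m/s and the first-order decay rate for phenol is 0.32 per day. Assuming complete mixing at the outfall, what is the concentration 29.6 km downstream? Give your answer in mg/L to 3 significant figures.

2.32 mg/L

1.8 µg/L = 0.0018 mg/L.
After complete mixing, C₀ = (0.00345·18 + 0.0088·0.0018) / 0.01225 = 5.071 mg/L.
Travel time t = 2.96e+04 m / 0.14 m/s = 2.114e+05 s = 2.447 d.
C = 5.071·exp(−0.32·2.447) = 5.071·0.457 = 2.317 mg/L.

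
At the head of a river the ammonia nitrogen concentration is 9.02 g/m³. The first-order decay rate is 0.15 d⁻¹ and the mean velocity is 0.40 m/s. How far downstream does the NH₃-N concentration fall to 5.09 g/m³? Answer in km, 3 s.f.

132 km

From C = C₀·e^(−kt), t = ln(C₀/C)/k = ln(9.02/5.09)/0.15 = 0.5722/0.15 = 3.814 d.
Distance = v·t = 0.40 m/s × 3.296e+05 s = 1.318e+05 m = 131.8 km.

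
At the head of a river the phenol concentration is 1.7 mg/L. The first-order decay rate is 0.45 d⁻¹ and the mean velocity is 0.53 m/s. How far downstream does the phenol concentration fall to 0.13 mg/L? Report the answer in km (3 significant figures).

From C = C₀·e^(−kt), t = ln(C₀/C)/k = ln(1.7/0.13)/0.45 = 2.571/0.45 = 5.713 d.
Distance = v·t = 0.53 m/s × 4.936e+05 s = 2.616e+05 m = 261.6 km.

262 km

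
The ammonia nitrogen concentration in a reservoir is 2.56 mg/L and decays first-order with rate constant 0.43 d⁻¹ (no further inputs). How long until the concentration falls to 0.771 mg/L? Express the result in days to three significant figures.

2.79 d

t = ln(C₀/C)/k = ln(2.56/0.771)/0.43 = 1.2/0.43 = 2.791 d.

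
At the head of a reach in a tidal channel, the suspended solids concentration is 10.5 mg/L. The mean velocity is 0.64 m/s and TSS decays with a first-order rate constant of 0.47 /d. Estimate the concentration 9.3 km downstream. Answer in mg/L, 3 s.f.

9.70 mg/L

Travel time t = 9.3 km / 0.64 m/s = 9300/0.64 = 1.453e+04 s = 0.1682 d.
First-order decay: C = 10.5·exp(−0.47·0.1682) = 10.5·0.924 = 9.702 mg/L.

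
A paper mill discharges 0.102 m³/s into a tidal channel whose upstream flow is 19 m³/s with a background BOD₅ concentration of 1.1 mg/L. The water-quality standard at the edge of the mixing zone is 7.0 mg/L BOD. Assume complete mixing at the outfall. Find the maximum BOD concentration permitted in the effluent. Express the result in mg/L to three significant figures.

Mass balance: 7·19.1 = 0.102·Cₑ + 19·1.1.
Cₑ = (133.7 − 20.9) / 0.102 = 1106 mg/L.

1110 mg/L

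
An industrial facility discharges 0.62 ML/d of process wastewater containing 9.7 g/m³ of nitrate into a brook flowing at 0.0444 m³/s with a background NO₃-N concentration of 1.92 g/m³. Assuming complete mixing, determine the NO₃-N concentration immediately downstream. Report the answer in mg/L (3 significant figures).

0.62 ML/d = 0.007176 m³/s.
By mass balance at complete mixing, C = (0.007176·9.7 + 0.0444·1.92) / (0.007176 + 0.0444) = 0.1549/0.05158 = 3.002 mg/L.

3.00 mg/L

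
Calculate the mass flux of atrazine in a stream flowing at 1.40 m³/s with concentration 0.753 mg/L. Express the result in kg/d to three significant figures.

91.1 kg/d

Mass flux = Q·C = 1.4 m³/s × 0.753 g/m³ = 1.054 g/s.
= 1.054 g/s × 86.4 = 91.08 kg/d.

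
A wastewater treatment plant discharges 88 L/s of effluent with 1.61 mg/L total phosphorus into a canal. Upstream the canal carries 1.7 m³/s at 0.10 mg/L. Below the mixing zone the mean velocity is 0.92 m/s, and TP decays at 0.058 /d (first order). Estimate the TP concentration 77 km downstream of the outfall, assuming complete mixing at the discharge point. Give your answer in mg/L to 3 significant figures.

0.165 mg/L

88 L/s = 0.088 m³/s.
After complete mixing, C₀ = (0.088·1.61 + 1.7·0.1) / 1.788 = 0.1743 mg/L.
Travel time t = 7.7e+04 m / 0.92 m/s = 8.37e+04 s = 0.9687 d.
C = 0.1743·exp(−0.058·0.9687) = 0.1743·0.9454 = 0.1648 mg/L.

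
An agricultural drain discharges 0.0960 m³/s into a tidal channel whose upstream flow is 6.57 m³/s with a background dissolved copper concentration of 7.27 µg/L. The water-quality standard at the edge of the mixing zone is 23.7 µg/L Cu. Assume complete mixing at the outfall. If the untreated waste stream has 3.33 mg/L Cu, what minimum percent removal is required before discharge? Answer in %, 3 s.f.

7.27 µg/L = 0.00727 mg/L.
23.7 µg/L = 0.0237 mg/L.
Mass balance: 0.0237·6.666 = 0.096·Cₑ + 6.57·0.00727.
Cₑ = (0.158 − 0.04776) / 0.096 = 1.148 mg/L.
Required removal = 1 − 1.148/3.33 = 65.52 %.

65.5 %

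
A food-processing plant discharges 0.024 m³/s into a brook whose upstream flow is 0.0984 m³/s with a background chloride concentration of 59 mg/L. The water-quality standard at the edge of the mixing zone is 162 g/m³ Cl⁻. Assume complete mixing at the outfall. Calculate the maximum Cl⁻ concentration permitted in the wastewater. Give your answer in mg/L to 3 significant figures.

584 mg/L

Mass balance: 162·0.1224 = 0.024·Cₑ + 0.0984·59.
Cₑ = (19.83 − 5.806) / 0.024 = 584.3 mg/L.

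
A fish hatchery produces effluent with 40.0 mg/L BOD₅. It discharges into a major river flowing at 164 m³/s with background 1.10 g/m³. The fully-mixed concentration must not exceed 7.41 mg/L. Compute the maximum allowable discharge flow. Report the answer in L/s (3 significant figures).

31800 L/s

Mass balance at complete mixing: C_std·(Q_w + Q_r) = Q_w·C_e + Q_r·C_b.
Rearranging, Q_w = Q_r·(C_std − C_b)/(C_e − C_std) = 164·(7.41 − 1.1) / (40 − 7.41) = 31.75 m³/s.
= 3.175e+04 L/s.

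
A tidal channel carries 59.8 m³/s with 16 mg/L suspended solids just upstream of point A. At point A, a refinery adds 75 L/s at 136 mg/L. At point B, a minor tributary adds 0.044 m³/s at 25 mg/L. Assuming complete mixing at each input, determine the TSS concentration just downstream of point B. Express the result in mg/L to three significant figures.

75 L/s = 0.075 m³/s.
After input A: C = (59.8·16 + 0.075·136) / 59.88 = 16.15 mg/L.
After input B: C = (59.88·16.15 + 0.044·25) / 59.92 = 16.16 mg/L.

16.2 mg/L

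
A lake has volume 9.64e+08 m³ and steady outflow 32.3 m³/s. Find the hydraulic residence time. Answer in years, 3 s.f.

Q = 32.3 m³/s × 3.156e+07 s/yr = 1.019e+09 m³/yr.
Hydraulic residence time τ = V/Q = 9.64e+08/1.019e+09 = 0.9457 yr.

0.946 yr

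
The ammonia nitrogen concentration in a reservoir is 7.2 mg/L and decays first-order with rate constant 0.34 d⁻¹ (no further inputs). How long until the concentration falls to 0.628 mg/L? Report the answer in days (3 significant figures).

7.17 d

t = ln(C₀/C)/k = ln(7.2/0.628)/0.34 = 2.439/0.34 = 7.174 d.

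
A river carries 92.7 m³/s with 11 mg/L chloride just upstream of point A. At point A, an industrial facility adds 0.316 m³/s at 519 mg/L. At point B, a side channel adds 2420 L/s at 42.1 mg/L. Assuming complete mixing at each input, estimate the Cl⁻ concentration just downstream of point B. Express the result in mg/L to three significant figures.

After input A: C = (92.7·11 + 0.316·519) / 93.02 = 12.73 mg/L.
2420 L/s = 2.42 m³/s.
After input B: C = (93.02·12.73 + 2.42·42.1) / 95.44 = 13.47 mg/L.

13.5 mg/L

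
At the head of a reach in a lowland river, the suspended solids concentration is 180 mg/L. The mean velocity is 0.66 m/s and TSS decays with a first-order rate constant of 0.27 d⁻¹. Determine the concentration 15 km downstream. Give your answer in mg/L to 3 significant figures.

Travel time t = 15 km / 0.66 m/s = 1.5e+04/0.66 = 2.273e+04 s = 0.263 d.
First-order decay: C = 180·exp(−0.27·0.263) = 180·0.9314 = 167.7 mg/L.

168 mg/L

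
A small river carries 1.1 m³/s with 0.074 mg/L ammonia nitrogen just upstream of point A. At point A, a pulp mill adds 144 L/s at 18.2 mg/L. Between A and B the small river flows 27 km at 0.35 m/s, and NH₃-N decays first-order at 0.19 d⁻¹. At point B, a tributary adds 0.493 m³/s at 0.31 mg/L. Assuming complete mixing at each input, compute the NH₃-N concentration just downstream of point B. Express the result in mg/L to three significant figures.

1.40 mg/L

144 L/s = 0.144 m³/s.
After input A: C = (1.1·0.074 + 0.144·18.2) / 1.244 = 2.172 mg/L.
Over the 27 km reach to input B (t = 7.714e+04 s = 0.8929 d), decay gives C = 2.172·exp(−0.19·0.8929) = 1.833 mg/L.
After input B: C = (1.244·1.833 + 0.493·0.31) / 1.737 = 1.401 mg/L.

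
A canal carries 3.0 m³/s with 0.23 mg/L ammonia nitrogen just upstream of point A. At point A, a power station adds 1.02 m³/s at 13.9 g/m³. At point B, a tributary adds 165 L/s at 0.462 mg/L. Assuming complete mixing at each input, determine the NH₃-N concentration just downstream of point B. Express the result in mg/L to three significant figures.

3.57 mg/L

After input A: C = (3·0.23 + 1.02·13.9) / 4.02 = 3.699 mg/L.
165 L/s = 0.165 m³/s.
After input B: C = (4.02·3.699 + 0.165·0.462) / 4.185 = 3.571 mg/L.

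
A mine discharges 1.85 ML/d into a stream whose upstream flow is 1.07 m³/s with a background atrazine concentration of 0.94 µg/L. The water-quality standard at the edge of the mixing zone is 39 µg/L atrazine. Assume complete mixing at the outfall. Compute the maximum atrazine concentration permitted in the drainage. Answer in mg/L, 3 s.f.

1.85 ML/d = 0.02141 m³/s.
0.94 µg/L = 0.00094 mg/L.
39 µg/L = 0.039 mg/L.
Mass balance: 0.039·1.091 = 0.02141·Cₑ + 1.07·0.00094.
Cₑ = (0.04257 − 0.001006) / 0.02141 = 1.941 mg/L.

1.94 mg/L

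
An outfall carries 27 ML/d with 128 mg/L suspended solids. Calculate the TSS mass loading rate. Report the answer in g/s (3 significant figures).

27 ML/d = 0.3125 m³/s.
Mass flux = Q·C = 0.3125 m³/s × 128 g/m³ = 40 g/s.

40.0 g/s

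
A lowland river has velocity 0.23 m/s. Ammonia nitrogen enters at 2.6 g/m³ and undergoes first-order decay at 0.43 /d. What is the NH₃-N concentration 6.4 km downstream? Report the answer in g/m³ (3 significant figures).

Travel time t = 6.4 km / 0.23 m/s = 6400/0.23 = 2.783e+04 s = 0.3221 d.
First-order decay: C = 2.6·exp(−0.43·0.3221) = 2.6·0.8707 = 2.264 g/m³.

2.26 g/m³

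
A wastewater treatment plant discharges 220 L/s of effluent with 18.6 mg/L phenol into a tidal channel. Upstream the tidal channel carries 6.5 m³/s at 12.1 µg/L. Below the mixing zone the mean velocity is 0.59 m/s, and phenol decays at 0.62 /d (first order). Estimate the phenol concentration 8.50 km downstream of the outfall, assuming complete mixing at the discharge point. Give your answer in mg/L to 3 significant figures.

220 L/s = 0.22 m³/s.
12.1 µg/L = 0.0121 mg/L.
After complete mixing, C₀ = (0.22·18.6 + 6.5·0.0121) / 6.72 = 0.6206 mg/L.
Travel time t = 8500 m / 0.59 m/s = 1.441e+04 s = 0.1667 d.
C = 0.6206·exp(−0.62·0.1667) = 0.6206·0.9018 = 0.5597 mg/L.

0.560 mg/L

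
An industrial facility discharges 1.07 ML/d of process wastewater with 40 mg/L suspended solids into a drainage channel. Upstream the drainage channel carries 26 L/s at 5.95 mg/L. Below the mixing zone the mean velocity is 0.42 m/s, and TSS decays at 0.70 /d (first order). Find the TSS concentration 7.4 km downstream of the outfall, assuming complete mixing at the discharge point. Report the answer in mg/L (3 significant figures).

14.7 mg/L

1.07 ML/d = 0.01238 m³/s.
26 L/s = 0.026 m³/s.
After complete mixing, C₀ = (0.01238·40 + 0.026·5.95) / 0.03838 = 16.94 mg/L.
Travel time t = 7400 m / 0.42 m/s = 1.762e+04 s = 0.2039 d.
C = 16.94·exp(−0.70·0.2039) = 16.94·0.867 = 14.68 mg/L.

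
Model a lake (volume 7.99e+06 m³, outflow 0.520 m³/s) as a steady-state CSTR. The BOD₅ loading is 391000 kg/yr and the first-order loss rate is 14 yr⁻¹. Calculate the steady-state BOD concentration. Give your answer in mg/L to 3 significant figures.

3.05 mg/L

Outflow Q = 0.520 m³/s × 3.156e+07 s/yr = 1.641e+07 m³/yr.
Steady-state CSTR mass balance: W = Q·C + k·V·C, so C = W/(Q + kV).
Q + kV = 1.641e+07 + 14·7.99e+06 = 1.283e+08 m³/yr.
C = 391000/1.283e+08 = 0.003048 kg/m³ = 3.048 mg/L.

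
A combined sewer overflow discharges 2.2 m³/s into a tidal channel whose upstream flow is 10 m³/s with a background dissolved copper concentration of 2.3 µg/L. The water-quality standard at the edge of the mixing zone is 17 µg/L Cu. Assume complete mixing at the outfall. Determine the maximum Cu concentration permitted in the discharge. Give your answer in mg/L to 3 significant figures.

0.0838 mg/L

2.3 µg/L = 0.0023 mg/L.
17 µg/L = 0.017 mg/L.
Mass balance: 0.017·12.2 = 2.2·Cₑ + 10·0.0023.
Cₑ = (0.2074 − 0.023) / 2.2 = 0.08382 mg/L.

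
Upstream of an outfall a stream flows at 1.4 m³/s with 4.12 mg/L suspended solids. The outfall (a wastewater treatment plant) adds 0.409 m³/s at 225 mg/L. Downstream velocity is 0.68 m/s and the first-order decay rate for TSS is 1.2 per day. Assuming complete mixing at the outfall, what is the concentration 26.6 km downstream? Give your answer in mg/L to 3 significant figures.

After complete mixing, C₀ = (0.409·225 + 1.4·4.12) / 1.809 = 54.06 mg/L.
Travel time t = 2.66e+04 m / 0.68 m/s = 3.912e+04 s = 0.4528 d.
C = 54.06·exp(−1.2·0.4528) = 54.06·0.5808 = 31.4 mg/L.

31.4 mg/L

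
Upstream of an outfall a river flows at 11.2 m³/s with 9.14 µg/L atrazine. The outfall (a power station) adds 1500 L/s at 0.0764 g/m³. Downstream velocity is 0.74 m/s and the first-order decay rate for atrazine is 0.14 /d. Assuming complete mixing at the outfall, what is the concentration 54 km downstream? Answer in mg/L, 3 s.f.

0.0152 mg/L

1500 L/s = 1.5 m³/s.
9.14 µg/L = 0.00914 mg/L.
After complete mixing, C₀ = (1.5·0.0764 + 11.2·0.00914) / 12.7 = 0.01708 mg/L.
Travel time t = 5.4e+04 m / 0.74 m/s = 7.297e+04 s = 0.8446 d.
C = 0.01708·exp(−0.14·0.8446) = 0.01708·0.8885 = 0.01518 mg/L.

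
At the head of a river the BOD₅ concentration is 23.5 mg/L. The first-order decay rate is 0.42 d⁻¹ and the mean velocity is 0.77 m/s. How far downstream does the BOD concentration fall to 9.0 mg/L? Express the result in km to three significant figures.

From C = C₀·e^(−kt), t = ln(C₀/C)/k = ln(23.5/9.0)/0.42 = 0.9598/0.42 = 2.285 d.
Distance = v·t = 0.77 m/s × 1.974e+05 s = 1.52e+05 m = 152 km.

152 km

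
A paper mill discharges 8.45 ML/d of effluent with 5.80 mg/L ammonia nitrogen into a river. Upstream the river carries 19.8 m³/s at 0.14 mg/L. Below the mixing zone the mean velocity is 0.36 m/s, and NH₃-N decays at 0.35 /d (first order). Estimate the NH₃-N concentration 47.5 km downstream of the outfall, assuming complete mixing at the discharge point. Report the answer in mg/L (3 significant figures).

0.0983 mg/L

8.45 ML/d = 0.0978 m³/s.
After complete mixing, C₀ = (0.0978·5.8 + 19.8·0.14) / 19.9 = 0.1678 mg/L.
Travel time t = 4.75e+04 m / 0.36 m/s = 1.319e+05 s = 1.527 d.
C = 0.1678·exp(−0.35·1.527) = 0.1678·0.586 = 0.09834 mg/L.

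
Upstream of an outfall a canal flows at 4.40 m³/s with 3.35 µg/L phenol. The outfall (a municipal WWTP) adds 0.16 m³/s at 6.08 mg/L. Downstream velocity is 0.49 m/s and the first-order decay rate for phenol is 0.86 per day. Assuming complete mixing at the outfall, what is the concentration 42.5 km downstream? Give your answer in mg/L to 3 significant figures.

0.0913 mg/L

3.35 µg/L = 0.00335 mg/L.
After complete mixing, C₀ = (0.16·6.08 + 4.4·0.00335) / 4.56 = 0.2166 mg/L.
Travel time t = 4.25e+04 m / 0.49 m/s = 8.673e+04 s = 1.004 d.
C = 0.2166·exp(−0.86·1.004) = 0.2166·0.4218 = 0.09134 mg/L.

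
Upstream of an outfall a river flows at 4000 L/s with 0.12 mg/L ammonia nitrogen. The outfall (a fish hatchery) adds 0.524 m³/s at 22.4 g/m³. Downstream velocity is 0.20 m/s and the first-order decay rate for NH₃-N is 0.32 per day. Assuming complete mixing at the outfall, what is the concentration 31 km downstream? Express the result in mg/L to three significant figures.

4000 L/s = 4 m³/s.
After complete mixing, C₀ = (0.524·22.4 + 4·0.12) / 4.524 = 2.701 mg/L.
Travel time t = 3.1e+04 m / 0.20 m/s = 1.55e+05 s = 1.794 d.
C = 2.701·exp(−0.32·1.794) = 2.701·0.5632 = 1.521 mg/L.

1.52 mg/L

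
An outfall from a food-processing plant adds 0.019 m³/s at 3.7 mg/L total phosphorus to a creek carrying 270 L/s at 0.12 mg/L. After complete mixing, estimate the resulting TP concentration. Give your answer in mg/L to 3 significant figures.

270 L/s = 0.27 m³/s.
Flow-weighted mixing gives C = (0.019·3.7 + 0.27·0.12) / (0.019 + 0.27) = 0.1027/0.289 = 0.3554 mg/L.

0.355 mg/L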